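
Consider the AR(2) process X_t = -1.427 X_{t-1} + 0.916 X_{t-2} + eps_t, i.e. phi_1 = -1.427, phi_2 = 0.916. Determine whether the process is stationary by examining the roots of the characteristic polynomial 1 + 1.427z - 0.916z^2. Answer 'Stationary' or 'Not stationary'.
\text{Not stationary}

The AR(p) characteristic polynomial is P(z) = 1 + 1.427z - 0.916z^2.
Stationarity requires all roots to lie outside the unit circle, i.e. |z| > 1 for every root.
Set 1 + (1.427) z + (-0.916) z^2 = 0, i.e. a z^2 + b z + c = 0 with a = -0.916, b = 1.427, c = 1.
Discriminant D = b^2 - 4ac = (1.427)^2 - 4*(-0.916)*1 = 2.036329 - (-3.664) = 5.700329.
D >= 0, so the roots are real: z = (-b +/- sqrt(D)) / (2a) = (-1.427 +/- 2.387536) / (-1.832).
  z_1 = (-1.427 + 2.387536) / (-1.832) = -0.5243,   |z_1| = 0.5243.
  z_2 = (-1.427 - 2.387536) / (-1.832) = 2.0822,   |z_2| = 2.0822.
Moduli of all roots: 0.5243, 2.0822.
All moduli strictly greater than 1? No.
Verdict: Not stationary.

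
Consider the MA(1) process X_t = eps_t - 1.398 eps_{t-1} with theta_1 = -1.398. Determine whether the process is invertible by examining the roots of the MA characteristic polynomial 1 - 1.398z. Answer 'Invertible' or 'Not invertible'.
\text{Not invertible}

The MA(q) characteristic polynomial is P(z) = 1 - 1.398z.
Invertibility requires all roots to lie outside the unit circle, i.e. |z| > 1 for every root.
This is linear in z: 1 + (-1.398) z = 0  =>  z = -1/(-1.398) = 0.715308,  |z| = 0.715308.
Moduli of all roots: 0.7153.
All moduli strictly greater than 1? No.
Verdict: Not invertible.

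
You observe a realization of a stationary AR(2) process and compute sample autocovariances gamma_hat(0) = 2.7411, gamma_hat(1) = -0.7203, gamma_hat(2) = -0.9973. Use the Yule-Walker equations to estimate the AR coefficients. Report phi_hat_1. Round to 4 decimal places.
\hat\phi_{1} = -0.3850

The Yule-Walker equations for an AR(p) process read, in matrix form,
  Gamma_p phi = r_p,   with   (Gamma_p)_{ij} = gamma(|i - j|),
                       (r_p)_i = gamma(i),   i,j = 1..p.
Substitute the sample gammas (Toeplitz matrix and right-hand side of size 2):
  Gamma_p = [[2.7411, -0.7203], [-0.7203, 2.7411]]
  r_p     = [-0.7203, -0.9973]
Written out:
  2.7411 phi_1 - 0.7203 phi_2 = -0.7203
  -0.7203 phi_1 + 2.7411 phi_2 = -0.9973
Solve by Cramer's rule:
  det = gamma(0)^2 - gamma(1)^2 = (2.7411)^2 - (-0.7203)^2 = 7.51362921 - 0.51883209 = 6.99479712
  phi_hat_1 = [gamma(1) gamma(0) - gamma(1) gamma(2)] / det = [(-0.7203)(2.7411) - (-0.7203)(-0.9973)] / 6.99479712 = -2.69276952 / 6.99479712 = -0.385
  phi_hat_2 = [gamma(0) gamma(2) - gamma(1)^2] / det = [(2.7411)(-0.9973) - (-0.7203)^2] / 6.99479712 = -3.25253112 / 6.99479712 = -0.465
So phi_hat = [-0.3850, -0.4650].
Therefore phi_hat_1 = -0.3850.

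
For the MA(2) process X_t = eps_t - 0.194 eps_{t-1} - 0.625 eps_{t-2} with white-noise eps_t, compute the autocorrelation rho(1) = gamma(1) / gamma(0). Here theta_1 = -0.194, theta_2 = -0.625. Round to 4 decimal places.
\rho(1) = -0.0509

For an MA(q) process with theta_0 = 1, the autocovariance is
  gamma(k) = sigma^2 * sum_{i=0..q-k} theta_i * theta_{i+k},
and rho(k) = gamma(k) / gamma(0). Sigma^2 cancels.
  numerator   = (1)*(-0.194) + (-0.194)*(-0.625) = -0.07275.
  denominator = (1)^2 + (-0.194)^2 + (-0.625)^2 = 1.428261.
  rho(1) = -0.07275 / 1.428261 = -0.0509.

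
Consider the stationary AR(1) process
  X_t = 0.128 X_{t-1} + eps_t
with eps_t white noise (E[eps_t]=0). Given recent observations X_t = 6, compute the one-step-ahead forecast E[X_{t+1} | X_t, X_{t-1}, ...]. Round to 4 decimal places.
E[X_{t+1} \mid \mathcal F_t] = 0.7680

For an AR(p) model X_t = c + sum_i phi_i X_{t-i} + eps_t, the
one-step-ahead conditional mean is
  E[X_{t+1} | X_t, ...] = c + sum_i phi_i X_{t+1-i}.
Substitute known values:
  E[X_{t+1} | ...] = (0.128) * (6)
                   = 0.7680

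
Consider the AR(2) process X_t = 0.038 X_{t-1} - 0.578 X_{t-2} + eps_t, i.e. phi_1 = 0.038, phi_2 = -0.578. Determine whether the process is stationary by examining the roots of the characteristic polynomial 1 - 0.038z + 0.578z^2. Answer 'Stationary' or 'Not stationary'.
\text{Stationary}

The AR(p) characteristic polynomial is P(z) = 1 - 0.038z + 0.578z^2.
Stationarity requires all roots to lie outside the unit circle, i.e. |z| > 1 for every root.
Set 1 + (-0.038) z + (0.578) z^2 = 0, i.e. a z^2 + b z + c = 0 with a = 0.578, b = -0.038, c = 1.
Discriminant D = b^2 - 4ac = (-0.038)^2 - 4*(0.578)*1 = 0.001444 - (2.312) = -2.310556.
D < 0, so the roots are the complex-conjugate pair z = (-b +/- i sqrt(-D)) / (2a) = 0.0329 +/- 1.3149i.
For a conjugate pair |z|^2 = z * conj(z) = (product of roots) = c/a = 1/(0.578) = 1.730104, so |z| = sqrt(1.730104) = 1.3153 for both roots.
Moduli of all roots: 1.3153, 1.3153.
All moduli strictly greater than 1? Yes.
Verdict: Stationary.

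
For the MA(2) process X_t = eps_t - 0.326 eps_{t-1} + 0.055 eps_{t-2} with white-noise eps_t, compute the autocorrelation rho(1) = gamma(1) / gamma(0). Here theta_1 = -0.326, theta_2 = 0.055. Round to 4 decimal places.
\rho(1) = -0.3100

For an MA(q) process with theta_0 = 1, the autocovariance is
  gamma(k) = sigma^2 * sum_{i=0..q-k} theta_i * theta_{i+k},
and rho(k) = gamma(k) / gamma(0). Sigma^2 cancels.
  numerator   = (1)*(-0.326) + (-0.326)*(0.055) = -0.34393.
  denominator = (1)^2 + (-0.326)^2 + (0.055)^2 = 1.109301.
  rho(1) = -0.34393 / 1.109301 = -0.3100.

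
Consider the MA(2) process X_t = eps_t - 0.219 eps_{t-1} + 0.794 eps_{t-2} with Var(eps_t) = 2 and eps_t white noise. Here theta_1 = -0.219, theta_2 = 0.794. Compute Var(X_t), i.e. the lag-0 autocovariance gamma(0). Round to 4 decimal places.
\gamma(0) = 3.3568

For an MA(q) process X_t = eps_t + sum_i theta_i eps_{t-i} with
Var(eps_t) = sigma^2, the variance is
  gamma(0) = sigma^2 * (1 + sum_i theta_i^2).
  sum_i theta_i^2 = (-0.219)^2 + (0.794)^2 = 0.047961 + 0.630436 = 0.678397.
  gamma(0) = 2 * (1 + 0.678397) = 2 * 1.678397 = 3.356794, which rounds to 3.3568.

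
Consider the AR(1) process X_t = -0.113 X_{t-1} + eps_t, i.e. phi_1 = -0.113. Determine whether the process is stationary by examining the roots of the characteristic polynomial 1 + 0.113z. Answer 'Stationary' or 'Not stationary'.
\text{Stationary}

The AR(p) characteristic polynomial is P(z) = 1 + 0.113z.
Stationarity requires all roots to lie outside the unit circle, i.e. |z| > 1 for every root.
This is linear in z: 1 + (0.113) z = 0  =>  z = -1/(0.113) = -8.849558,  |z| = 8.849558.
Moduli of all roots: 8.8496.
All moduli strictly greater than 1? Yes.
Verdict: Stationary.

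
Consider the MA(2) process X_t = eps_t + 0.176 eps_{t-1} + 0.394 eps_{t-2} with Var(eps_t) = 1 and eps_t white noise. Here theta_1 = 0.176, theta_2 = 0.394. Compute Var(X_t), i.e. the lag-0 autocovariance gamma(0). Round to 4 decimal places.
\gamma(0) = 1.1862

For an MA(q) process X_t = eps_t + sum_i theta_i eps_{t-i} with
Var(eps_t) = sigma^2, the variance is
  gamma(0) = sigma^2 * (1 + sum_i theta_i^2).
  sum_i theta_i^2 = (0.176)^2 + (0.394)^2 = 0.030976 + 0.155236 = 0.186212.
  gamma(0) = 1 * (1 + 0.186212) = 1 * 1.186212 = 1.186212, which rounds to 1.1862.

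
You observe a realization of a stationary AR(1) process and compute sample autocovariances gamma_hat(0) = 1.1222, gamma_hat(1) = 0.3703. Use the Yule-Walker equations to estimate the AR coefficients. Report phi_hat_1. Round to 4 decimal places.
\hat\phi_{1} = 0.3300

The Yule-Walker equations for an AR(p) process read, in matrix form,
  Gamma_p phi = r_p,   with   (Gamma_p)_{ij} = gamma(|i - j|),
                       (r_p)_i = gamma(i),   i,j = 1..p.
Substitute the sample gammas (Toeplitz matrix and right-hand side of size 1):
  Gamma_p = [[1.1222]]
  r_p     = [0.3703]
With p = 1 this is the single equation gamma(0) phi_1 = gamma(1):
  phi_hat_1 = gamma(1) / gamma(0) = 0.3703 / 1.1222 = 0.3300.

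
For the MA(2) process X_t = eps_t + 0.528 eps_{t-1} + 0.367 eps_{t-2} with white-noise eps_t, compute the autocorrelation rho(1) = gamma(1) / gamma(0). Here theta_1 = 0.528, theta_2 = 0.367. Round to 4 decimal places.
\rho(1) = 0.5106

For an MA(q) process with theta_0 = 1, the autocovariance is
  gamma(k) = sigma^2 * sum_{i=0..q-k} theta_i * theta_{i+k},
and rho(k) = gamma(k) / gamma(0). Sigma^2 cancels.
  numerator   = (1)*(0.528) + (0.528)*(0.367) = 0.721776.
  denominator = (1)^2 + (0.528)^2 + (0.367)^2 = 1.413473.
  rho(1) = 0.721776 / 1.413473 = 0.5106.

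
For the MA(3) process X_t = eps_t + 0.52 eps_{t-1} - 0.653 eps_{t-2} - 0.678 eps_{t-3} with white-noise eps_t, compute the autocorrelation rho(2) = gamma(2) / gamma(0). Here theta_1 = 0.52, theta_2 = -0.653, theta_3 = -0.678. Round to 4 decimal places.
\rho(2) = -0.4663

For an MA(q) process with theta_0 = 1, the autocovariance is
  gamma(k) = sigma^2 * sum_{i=0..q-k} theta_i * theta_{i+k},
and rho(k) = gamma(k) / gamma(0). Sigma^2 cancels.
  numerator   = (1)*(-0.653) + (0.52)*(-0.678) = -1.00556.
  denominator = (1)^2 + (0.52)^2 + (-0.653)^2 + (-0.678)^2 = 2.156493.
  rho(2) = -1.00556 / 2.156493 = -0.4663.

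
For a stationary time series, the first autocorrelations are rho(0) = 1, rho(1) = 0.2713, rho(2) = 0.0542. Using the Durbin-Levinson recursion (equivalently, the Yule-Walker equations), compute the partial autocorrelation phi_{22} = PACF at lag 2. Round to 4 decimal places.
\phi_{22} = -0.0209

The PACF at lag k is phi_{kk}, the last component of the solution
to the Yule-Walker system G_k phi = r_k where
  (G_k)_{ij} = rho(|i - j|), (r_k)_i = rho(i), i,j = 1..k.
Equivalently, Durbin-Levinson gives phi_{kk} iteratively:
  phi_{11} = rho(1)
  phi_{kk} = [rho(k) - sum_{j=1..k-1} phi_{k-1,j} rho(k-j)]
            / [1 - sum_{j=1..k-1} phi_{k-1,j} rho(j)],
  phi_{k,j} = phi_{k-1,j} - phi_{kk} phi_{k-1,k-j},  j = 1..k-1.
Step k = 1:
  phi_11 = rho(1) = 0.2713.
Step k = 2:
  phi_22 = [rho(2) - phi_11 rho(1)] / [1 - phi_11 rho(1)] = [0.0542 - (0.2713)(0.2713)] / [1 - (0.2713)(0.2713)]
         = -0.01940369 / 0.92639631 = -0.0209.
Therefore phi_{22} = -0.0209.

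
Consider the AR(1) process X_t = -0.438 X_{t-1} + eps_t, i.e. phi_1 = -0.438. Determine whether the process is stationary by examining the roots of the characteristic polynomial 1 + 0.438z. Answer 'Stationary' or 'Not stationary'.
\text{Stationary}

The AR(p) characteristic polynomial is P(z) = 1 + 0.438z.
Stationarity requires all roots to lie outside the unit circle, i.e. |z| > 1 for every root.
This is linear in z: 1 + (0.438) z = 0  =>  z = -1/(0.438) = -2.283105,  |z| = 2.283105.
Moduli of all roots: 2.2831.
All moduli strictly greater than 1? Yes.
Verdict: Stationary.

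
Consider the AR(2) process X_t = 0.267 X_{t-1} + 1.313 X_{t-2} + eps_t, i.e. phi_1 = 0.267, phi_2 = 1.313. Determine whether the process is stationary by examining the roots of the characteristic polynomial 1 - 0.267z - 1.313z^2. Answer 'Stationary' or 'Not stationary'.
\text{Not stationary}

The AR(p) characteristic polynomial is P(z) = 1 - 0.267z - 1.313z^2.
Stationarity requires all roots to lie outside the unit circle, i.e. |z| > 1 for every root.
Set 1 + (-0.267) z + (-1.313) z^2 = 0, i.e. a z^2 + b z + c = 0 with a = -1.313, b = -0.267, c = 1.
Discriminant D = b^2 - 4ac = (-0.267)^2 - 4*(-1.313)*1 = 0.071289 - (-5.252) = 5.323289.
D >= 0, so the roots are real: z = (-b +/- sqrt(D)) / (2a) = (0.267 +/- 2.307225) / (-2.626).
  z_1 = (0.267 + 2.307225) / (-2.626) = -0.9803,   |z_1| = 0.9803.
  z_2 = (0.267 - 2.307225) / (-2.626) = 0.7769,   |z_2| = 0.7769.
Moduli of all roots: 0.9803, 0.7769.
All moduli strictly greater than 1? No.
Verdict: Not stationary.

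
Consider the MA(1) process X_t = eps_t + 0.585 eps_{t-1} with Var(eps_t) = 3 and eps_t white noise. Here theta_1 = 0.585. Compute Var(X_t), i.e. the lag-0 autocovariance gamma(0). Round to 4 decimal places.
\gamma(0) = 4.0267

For an MA(q) process X_t = eps_t + sum_i theta_i eps_{t-i} with
Var(eps_t) = sigma^2, the variance is
  gamma(0) = sigma^2 * (1 + sum_i theta_i^2).
  sum_i theta_i^2 = (0.585)^2 = 0.342225.
  gamma(0) = 3 * (1 + 0.342225) = 3 * 1.342225 = 4.026675, which rounds to 4.0267.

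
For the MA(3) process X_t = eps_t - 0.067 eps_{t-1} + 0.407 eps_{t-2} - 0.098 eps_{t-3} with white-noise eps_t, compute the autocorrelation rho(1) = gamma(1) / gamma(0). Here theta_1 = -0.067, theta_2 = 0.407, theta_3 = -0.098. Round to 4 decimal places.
\rho(1) = -0.1137

For an MA(q) process with theta_0 = 1, the autocovariance is
  gamma(k) = sigma^2 * sum_{i=0..q-k} theta_i * theta_{i+k},
and rho(k) = gamma(k) / gamma(0). Sigma^2 cancels.
  numerator   = (1)*(-0.067) + (-0.067)*(0.407) + (0.407)*(-0.098) = -0.134155.
  denominator = (1)^2 + (-0.067)^2 + (0.407)^2 + (-0.098)^2 = 1.179742.
  rho(1) = -0.134155 / 1.179742 = -0.1137.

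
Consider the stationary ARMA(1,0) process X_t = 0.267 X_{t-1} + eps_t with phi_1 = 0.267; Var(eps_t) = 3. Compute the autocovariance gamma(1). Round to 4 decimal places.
\gamma(1) = 0.8625

Multiply the model equation by X_{t-k} and take expectations. With theta_0 = psi_0 = 1 and psi_j the MA(infinity) weights, this gives
  gamma(k) - sum_i phi_i gamma(k-i) = c_k,
  c_k = sigma^2 * sum_{j=k..q} theta_j psi_{j-k}   (c_k = 0 for k > q),
using gamma(-m) = gamma(m).
Pure AR (q = 0): c_0 = sigma^2 = 3, c_k = 0 for k >= 1.
Equations for k = 0 and k = 1 (AR order 1):
  gamma(0) = phi_1 gamma(1) + c_0
  gamma(1) = phi_1 gamma(0) + c_1
Substituting the second into the first: gamma(0) (1 - phi_1^2) = c_0 + phi_1 c_1, so
  gamma(0) = c_0 / (1 - phi_1^2) = 3 / (1 - (0.267)^2) = 3 / 0.928711 = 3.230284.
  gamma(1) = phi_1 gamma(0) = (0.267)(3.230284) = 0.862486.
Therefore gamma(1) = 0.8625 (to 4 decimal places).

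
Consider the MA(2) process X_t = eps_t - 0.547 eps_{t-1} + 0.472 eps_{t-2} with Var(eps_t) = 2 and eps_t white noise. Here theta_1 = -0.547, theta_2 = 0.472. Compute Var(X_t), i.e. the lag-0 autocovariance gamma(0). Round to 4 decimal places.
\gamma(0) = 3.0440

For an MA(q) process X_t = eps_t + sum_i theta_i eps_{t-i} with
Var(eps_t) = sigma^2, the variance is
  gamma(0) = sigma^2 * (1 + sum_i theta_i^2).
  sum_i theta_i^2 = (-0.547)^2 + (0.472)^2 = 0.299209 + 0.222784 = 0.521993.
  gamma(0) = 2 * (1 + 0.521993) = 2 * 1.521993 = 3.043986, which rounds to 3.0440.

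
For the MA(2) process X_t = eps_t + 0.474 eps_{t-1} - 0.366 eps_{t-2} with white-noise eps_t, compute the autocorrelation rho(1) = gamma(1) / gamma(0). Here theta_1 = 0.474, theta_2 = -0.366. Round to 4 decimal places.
\rho(1) = 0.2212

For an MA(q) process with theta_0 = 1, the autocovariance is
  gamma(k) = sigma^2 * sum_{i=0..q-k} theta_i * theta_{i+k},
and rho(k) = gamma(k) / gamma(0). Sigma^2 cancels.
  numerator   = (1)*(0.474) + (0.474)*(-0.366) = 0.300516.
  denominator = (1)^2 + (0.474)^2 + (-0.366)^2 = 1.358632.
  rho(1) = 0.300516 / 1.358632 = 0.2212.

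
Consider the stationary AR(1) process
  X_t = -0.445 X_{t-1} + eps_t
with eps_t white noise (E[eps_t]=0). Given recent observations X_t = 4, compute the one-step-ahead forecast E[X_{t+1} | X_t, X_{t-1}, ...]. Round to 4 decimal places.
E[X_{t+1} \mid \mathcal F_t] = -1.7800

For an AR(p) model X_t = c + sum_i phi_i X_{t-i} + eps_t, the
one-step-ahead conditional mean is
  E[X_{t+1} | X_t, ...] = c + sum_i phi_i X_{t+1-i}.
Substitute known values:
  E[X_{t+1} | ...] = (-0.445) * (4)
                   = -1.7800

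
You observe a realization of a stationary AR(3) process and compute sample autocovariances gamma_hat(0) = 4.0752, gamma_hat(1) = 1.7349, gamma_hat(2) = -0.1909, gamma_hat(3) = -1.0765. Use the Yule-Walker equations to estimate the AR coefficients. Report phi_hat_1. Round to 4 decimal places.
\hat\phi_{1} = 0.5000

The Yule-Walker equations for an AR(p) process read, in matrix form,
  Gamma_p phi = r_p,   with   (Gamma_p)_{ij} = gamma(|i - j|),
                       (r_p)_i = gamma(i),   i,j = 1..p.
Substitute the sample gammas (Toeplitz matrix and right-hand side of size 3):
  Gamma_p = [[4.0752, 1.7349, -0.1909], [1.7349, 4.0752, 1.7349], [-0.1909, 1.7349, 4.0752]]
  r_p     = [1.7349, -0.1909, -1.0765]
Written out (R1..R3):
  (R1) 4.0752 phi_1 + 1.7349 phi_2 - 0.1909 phi_3 = 1.7349
  (R2) 1.7349 phi_1 + 4.0752 phi_2 + 1.7349 phi_3 = -0.1909
  (R3) -0.1909 phi_1 + 1.7349 phi_2 + 4.0752 phi_3 = -1.0765
Gaussian elimination:
  R2 <- R2 - (1.7349/4.0752) R1 = R2 - (0.425721) R1:  3.336616 phi_2 + 1.81617 phi_3 = -0.929484
  R3 <- R3 - (-0.1909/4.0752) R1 = R3 - (-0.046844) R1:  1.81617 phi_2 + 4.066257 phi_3 = -0.99523
  R3 <- R3 - (1.81617/3.336616) R2 = R3 - (0.544315) R2:  3.077689 phi_3 = -0.489298
Back-substitution:
  phi_hat_3 = -0.489298 / 3.077689 = -0.158982
  phi_hat_2 = (-0.929484 - (1.81617)(-0.158982)) / 3.336616 = -0.192035
  phi_hat_1 = (1.7349 - (1.7349)(-0.192035) - (-0.1909)(-0.158982)) / 4.0752 = 0.500027
So phi_hat = [0.5000, -0.1920, -0.1590].
Therefore phi_hat_1 = 0.5000.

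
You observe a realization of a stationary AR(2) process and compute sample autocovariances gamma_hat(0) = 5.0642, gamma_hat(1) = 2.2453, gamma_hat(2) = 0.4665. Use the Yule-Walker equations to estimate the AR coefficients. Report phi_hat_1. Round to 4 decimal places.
\hat\phi_{1} = 0.5010

The Yule-Walker equations for an AR(p) process read, in matrix form,
  Gamma_p phi = r_p,   with   (Gamma_p)_{ij} = gamma(|i - j|),
                       (r_p)_i = gamma(i),   i,j = 1..p.
Substitute the sample gammas (Toeplitz matrix and right-hand side of size 2):
  Gamma_p = [[5.0642, 2.2453], [2.2453, 5.0642]]
  r_p     = [2.2453, 0.4665]
Written out:
  5.0642 phi_1 + 2.2453 phi_2 = 2.2453
  2.2453 phi_1 + 5.0642 phi_2 = 0.4665
Solve by Cramer's rule:
  det = gamma(0)^2 - gamma(1)^2 = (5.0642)^2 - (2.2453)^2 = 25.64612164 - 5.04137209 = 20.60474955
  phi_hat_1 = [gamma(1) gamma(0) - gamma(1) gamma(2)] / det = [(2.2453)(5.0642) - (2.2453)(0.4665)] / 20.60474955 = 10.32321581 / 20.60474955 = 0.501
  phi_hat_2 = [gamma(0) gamma(2) - gamma(1)^2] / det = [(5.0642)(0.4665) - (2.2453)^2] / 20.60474955 = -2.67892279 / 20.60474955 = -0.13
So phi_hat = [0.5010, -0.1300].
Therefore phi_hat_1 = 0.5010.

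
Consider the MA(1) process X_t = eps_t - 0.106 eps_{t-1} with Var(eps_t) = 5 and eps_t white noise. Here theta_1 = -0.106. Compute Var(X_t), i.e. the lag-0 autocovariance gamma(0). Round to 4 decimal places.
\gamma(0) = 5.0562

For an MA(q) process X_t = eps_t + sum_i theta_i eps_{t-i} with
Var(eps_t) = sigma^2, the variance is
  gamma(0) = sigma^2 * (1 + sum_i theta_i^2).
  sum_i theta_i^2 = (-0.106)^2 = 0.011236.
  gamma(0) = 5 * (1 + 0.011236) = 5 * 1.011236 = 5.05618, which rounds to 5.0562.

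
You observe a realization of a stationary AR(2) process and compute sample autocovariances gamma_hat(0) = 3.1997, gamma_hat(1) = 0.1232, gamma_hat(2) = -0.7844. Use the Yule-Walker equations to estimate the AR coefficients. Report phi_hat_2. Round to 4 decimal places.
\hat\phi_{2} = -0.2470

The Yule-Walker equations for an AR(p) process read, in matrix form,
  Gamma_p phi = r_p,   with   (Gamma_p)_{ij} = gamma(|i - j|),
                       (r_p)_i = gamma(i),   i,j = 1..p.
Substitute the sample gammas (Toeplitz matrix and right-hand side of size 2):
  Gamma_p = [[3.1997, 0.1232], [0.1232, 3.1997]]
  r_p     = [0.1232, -0.7844]
Written out:
  3.1997 phi_1 + 0.1232 phi_2 = 0.1232
  0.1232 phi_1 + 3.1997 phi_2 = -0.7844
Solve by Cramer's rule:
  det = gamma(0)^2 - gamma(1)^2 = (3.1997)^2 - (0.1232)^2 = 10.23808009 - 0.01517824 = 10.22290185
  phi_hat_1 = [gamma(1) gamma(0) - gamma(1) gamma(2)] / det = [(0.1232)(3.1997) - (0.1232)(-0.7844)] / 10.22290185 = 0.49084112 / 10.22290185 = 0.048
  phi_hat_2 = [gamma(0) gamma(2) - gamma(1)^2] / det = [(3.1997)(-0.7844) - (0.1232)^2] / 10.22290185 = -2.52502292 / 10.22290185 = -0.247
So phi_hat = [0.0480, -0.2470].
Therefore phi_hat_2 = -0.2470.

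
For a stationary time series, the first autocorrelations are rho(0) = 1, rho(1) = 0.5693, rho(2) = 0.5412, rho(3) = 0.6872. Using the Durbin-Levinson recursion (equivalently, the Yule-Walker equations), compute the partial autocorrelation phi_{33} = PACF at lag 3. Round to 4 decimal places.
\phi_{33} = 0.4870

The PACF at lag k is phi_{kk}, the last component of the solution
to the Yule-Walker system G_k phi = r_k where
  (G_k)_{ij} = rho(|i - j|), (r_k)_i = rho(i), i,j = 1..k.
Equivalently, Durbin-Levinson gives phi_{kk} iteratively:
  phi_{11} = rho(1)
  phi_{kk} = [rho(k) - sum_{j=1..k-1} phi_{k-1,j} rho(k-j)]
            / [1 - sum_{j=1..k-1} phi_{k-1,j} rho(j)],
  phi_{k,j} = phi_{k-1,j} - phi_{kk} phi_{k-1,k-j},  j = 1..k-1.
Step k = 1:
  phi_11 = rho(1) = 0.5693.
Step k = 2:
  phi_22 = [rho(2) - phi_11 rho(1)] / [1 - phi_11 rho(1)] = [0.5412 - (0.5693)(0.5693)] / [1 - (0.5693)(0.5693)]
         = 0.21709751 / 0.67589751 = 0.321199.
  Update: phi_21 = phi_11 - phi_22 phi_11 = 0.5693 - (0.321199)(0.5693) = 0.386441.
Step k = 3:
  phi_33 = [rho(3) - phi_21 rho(2) - phi_22 rho(1)] / [1 - phi_21 rho(1) - phi_22 rho(2)]
    numerator   = 0.6872 - (0.386441)(0.5412) - (0.321199)(0.5693) = 0.29519936
    denominator = 1 - (0.386441)(0.5693) - (0.321199)(0.5412) = 0.60616604
  phi_33 = 0.29519936 / 0.60616604 = 0.487.
Therefore phi_{33} = 0.4870.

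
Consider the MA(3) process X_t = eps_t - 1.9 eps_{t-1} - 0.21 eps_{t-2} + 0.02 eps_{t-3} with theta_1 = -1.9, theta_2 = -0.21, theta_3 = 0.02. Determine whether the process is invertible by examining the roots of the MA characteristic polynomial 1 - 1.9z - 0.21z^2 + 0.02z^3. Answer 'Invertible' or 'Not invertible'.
\text{Not invertible}

The MA(q) characteristic polynomial is P(z) = 1 - 1.9z - 0.21z^2 + 0.02z^3.
Invertibility requires all roots to lie outside the unit circle, i.e. |z| > 1 for every root.
Degree 3: look for a simple real root z0 first, then factor out (1 - z/z0) and solve the remaining quadratic.
Testing z0 = 0.5: P(0.5) = 1 + (-1.9)(0.5) + (-0.21)(0.5)^2 + (0.02)(0.5)^3
  = 1 + (-0.95) + (-0.0525) + (0.0025) = 0.  So z_0 = 0.5 is a root, |z_0| = 0.5.
Divide out the factor (1 - 2 z) = (1 - z/z0) (since 1/z0 = 2):
  P(z) = (1 - 2 z)(1 + (0.1) z + (-0.01) z^2)
  [check: z-coef 0.1 - (2) = -1.9; z^2-coef -0.01 - (2)(0.1) = -0.21; z^3-coef -(2)(-0.01) = 0.02.]
Remaining roots from the quadratic factor 1 + (0.1) z + (-0.01) z^2:
  Set 1 + (0.1) z + (-0.01) z^2 = 0, i.e. a z^2 + b z + c = 0 with a = -0.01, b = 0.1, c = 1.
  Discriminant D = b^2 - 4ac = (0.1)^2 - 4*(-0.01)*1 = 0.01 - (-0.04) = 0.05.
  D >= 0, so the roots are real: z = (-b +/- sqrt(D)) / (2a) = (-0.1 +/- 0.223607) / (-0.02).
    z_1 = (-0.1 + 0.223607) / (-0.02) = -6.1803,   |z_1| = 6.1803.
    z_2 = (-0.1 - 0.223607) / (-0.02) = 16.1803,   |z_2| = 16.1803.
Moduli of all roots: 0.5000, 6.1803, 16.1803.
All moduli strictly greater than 1? No.
Verdict: Not invertible.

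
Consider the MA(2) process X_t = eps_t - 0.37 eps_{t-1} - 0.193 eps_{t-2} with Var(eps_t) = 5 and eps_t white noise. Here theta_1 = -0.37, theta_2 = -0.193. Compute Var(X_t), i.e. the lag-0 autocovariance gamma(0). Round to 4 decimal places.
\gamma(0) = 5.8707

For an MA(q) process X_t = eps_t + sum_i theta_i eps_{t-i} with
Var(eps_t) = sigma^2, the variance is
  gamma(0) = sigma^2 * (1 + sum_i theta_i^2).
  sum_i theta_i^2 = (-0.37)^2 + (-0.193)^2 = 0.1369 + 0.037249 = 0.174149.
  gamma(0) = 5 * (1 + 0.174149) = 5 * 1.174149 = 5.870745, which rounds to 5.8707.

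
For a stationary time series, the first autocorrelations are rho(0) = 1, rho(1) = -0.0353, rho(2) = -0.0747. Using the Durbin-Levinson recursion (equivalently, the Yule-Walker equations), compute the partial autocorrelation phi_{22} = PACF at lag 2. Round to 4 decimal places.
\phi_{22} = -0.0760

The PACF at lag k is phi_{kk}, the last component of the solution
to the Yule-Walker system G_k phi = r_k where
  (G_k)_{ij} = rho(|i - j|), (r_k)_i = rho(i), i,j = 1..k.
Equivalently, Durbin-Levinson gives phi_{kk} iteratively:
  phi_{11} = rho(1)
  phi_{kk} = [rho(k) - sum_{j=1..k-1} phi_{k-1,j} rho(k-j)]
            / [1 - sum_{j=1..k-1} phi_{k-1,j} rho(j)],
  phi_{k,j} = phi_{k-1,j} - phi_{kk} phi_{k-1,k-j},  j = 1..k-1.
Step k = 1:
  phi_11 = rho(1) = -0.0353.
Step k = 2:
  phi_22 = [rho(2) - phi_11 rho(1)] / [1 - phi_11 rho(1)] = [-0.0747 - (-0.0353)(-0.0353)] / [1 - (-0.0353)(-0.0353)]
         = -0.07594609 / 0.99875391 = -0.076.
Therefore phi_{22} = -0.0760.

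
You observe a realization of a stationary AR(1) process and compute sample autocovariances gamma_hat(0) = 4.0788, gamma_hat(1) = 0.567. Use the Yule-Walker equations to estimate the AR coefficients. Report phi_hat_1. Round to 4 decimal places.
\hat\phi_{1} = 0.1390

The Yule-Walker equations for an AR(p) process read, in matrix form,
  Gamma_p phi = r_p,   with   (Gamma_p)_{ij} = gamma(|i - j|),
                       (r_p)_i = gamma(i),   i,j = 1..p.
Substitute the sample gammas (Toeplitz matrix and right-hand side of size 1):
  Gamma_p = [[4.0788]]
  r_p     = [0.567]
With p = 1 this is the single equation gamma(0) phi_1 = gamma(1):
  phi_hat_1 = gamma(1) / gamma(0) = 0.567 / 4.0788 = 0.1390.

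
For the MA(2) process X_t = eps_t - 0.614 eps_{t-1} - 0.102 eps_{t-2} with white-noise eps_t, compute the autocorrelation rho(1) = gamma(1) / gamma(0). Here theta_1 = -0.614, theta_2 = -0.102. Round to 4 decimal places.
\rho(1) = -0.3974

For an MA(q) process with theta_0 = 1, the autocovariance is
  gamma(k) = sigma^2 * sum_{i=0..q-k} theta_i * theta_{i+k},
and rho(k) = gamma(k) / gamma(0). Sigma^2 cancels.
  numerator   = (1)*(-0.614) + (-0.614)*(-0.102) = -0.551372.
  denominator = (1)^2 + (-0.614)^2 + (-0.102)^2 = 1.3874.
  rho(1) = -0.551372 / 1.3874 = -0.3974.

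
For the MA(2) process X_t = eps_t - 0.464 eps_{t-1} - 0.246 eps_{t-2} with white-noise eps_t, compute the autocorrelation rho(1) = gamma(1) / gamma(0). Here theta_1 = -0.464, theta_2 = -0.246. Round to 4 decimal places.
\rho(1) = -0.2742

For an MA(q) process with theta_0 = 1, the autocovariance is
  gamma(k) = sigma^2 * sum_{i=0..q-k} theta_i * theta_{i+k},
and rho(k) = gamma(k) / gamma(0). Sigma^2 cancels.
  numerator   = (1)*(-0.464) + (-0.464)*(-0.246) = -0.349856.
  denominator = (1)^2 + (-0.464)^2 + (-0.246)^2 = 1.275812.
  rho(1) = -0.349856 / 1.275812 = -0.2742.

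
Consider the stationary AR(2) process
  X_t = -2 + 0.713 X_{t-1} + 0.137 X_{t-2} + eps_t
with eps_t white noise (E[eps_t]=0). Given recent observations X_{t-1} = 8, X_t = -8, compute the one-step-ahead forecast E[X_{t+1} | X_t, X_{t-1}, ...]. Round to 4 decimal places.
E[X_{t+1} \mid \mathcal F_t] = -6.6080

For an AR(p) model X_t = c + sum_i phi_i X_{t-i} + eps_t, the
one-step-ahead conditional mean is
  E[X_{t+1} | X_t, ...] = c + sum_i phi_i X_{t+1-i}.
Substitute known values:
  E[X_{t+1} | ...] = -2 + (0.713) * (-8) + (0.137) * (8)
                   = -6.6080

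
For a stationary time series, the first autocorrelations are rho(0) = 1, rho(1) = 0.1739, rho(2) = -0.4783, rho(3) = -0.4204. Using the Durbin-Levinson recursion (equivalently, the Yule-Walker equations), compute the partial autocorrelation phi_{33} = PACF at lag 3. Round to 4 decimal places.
\phi_{33} = -0.2879

The PACF at lag k is phi_{kk}, the last component of the solution
to the Yule-Walker system G_k phi = r_k where
  (G_k)_{ij} = rho(|i - j|), (r_k)_i = rho(i), i,j = 1..k.
Equivalently, Durbin-Levinson gives phi_{kk} iteratively:
  phi_{11} = rho(1)
  phi_{kk} = [rho(k) - sum_{j=1..k-1} phi_{k-1,j} rho(k-j)]
            / [1 - sum_{j=1..k-1} phi_{k-1,j} rho(j)],
  phi_{k,j} = phi_{k-1,j} - phi_{kk} phi_{k-1,k-j},  j = 1..k-1.
Step k = 1:
  phi_11 = rho(1) = 0.1739.
Step k = 2:
  phi_22 = [rho(2) - phi_11 rho(1)] / [1 - phi_11 rho(1)] = [-0.4783 - (0.1739)(0.1739)] / [1 - (0.1739)(0.1739)]
         = -0.50854121 / 0.96975879 = -0.5244.
  Update: phi_21 = phi_11 - phi_22 phi_11 = 0.1739 - (-0.5244)(0.1739) = 0.265093.
Step k = 3:
  phi_33 = [rho(3) - phi_21 rho(2) - phi_22 rho(1)] / [1 - phi_21 rho(1) - phi_22 rho(2)]
    numerator   = -0.4204 - (0.265093)(-0.4783) - (-0.5244)(0.1739) = -0.20241286
    denominator = 1 - (0.265093)(0.1739) - (-0.5244)(-0.4783) = 0.70307994
  phi_33 = -0.20241286 / 0.70307994 = -0.2879.
Therefore phi_{33} = -0.2879.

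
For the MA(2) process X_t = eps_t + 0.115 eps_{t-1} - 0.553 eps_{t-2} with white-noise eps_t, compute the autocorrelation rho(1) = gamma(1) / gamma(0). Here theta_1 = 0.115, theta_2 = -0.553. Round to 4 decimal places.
\rho(1) = 0.0390

For an MA(q) process with theta_0 = 1, the autocovariance is
  gamma(k) = sigma^2 * sum_{i=0..q-k} theta_i * theta_{i+k},
and rho(k) = gamma(k) / gamma(0). Sigma^2 cancels.
  numerator   = (1)*(0.115) + (0.115)*(-0.553) = 0.051405.
  denominator = (1)^2 + (0.115)^2 + (-0.553)^2 = 1.319034.
  rho(1) = 0.051405 / 1.319034 = 0.0390.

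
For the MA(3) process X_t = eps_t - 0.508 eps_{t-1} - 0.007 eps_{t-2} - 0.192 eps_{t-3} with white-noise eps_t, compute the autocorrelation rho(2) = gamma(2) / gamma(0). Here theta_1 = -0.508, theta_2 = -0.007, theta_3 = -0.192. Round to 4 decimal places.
\rho(2) = 0.0699

For an MA(q) process with theta_0 = 1, the autocovariance is
  gamma(k) = sigma^2 * sum_{i=0..q-k} theta_i * theta_{i+k},
and rho(k) = gamma(k) / gamma(0). Sigma^2 cancels.
  numerator   = (1)*(-0.007) + (-0.508)*(-0.192) = 0.090536.
  denominator = (1)^2 + (-0.508)^2 + (-0.007)^2 + (-0.192)^2 = 1.294977.
  rho(2) = 0.090536 / 1.294977 = 0.0699.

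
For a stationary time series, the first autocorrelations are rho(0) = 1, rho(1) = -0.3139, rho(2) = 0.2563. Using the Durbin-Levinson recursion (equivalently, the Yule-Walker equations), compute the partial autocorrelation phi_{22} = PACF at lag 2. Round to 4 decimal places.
\phi_{22} = 0.1750

The PACF at lag k is phi_{kk}, the last component of the solution
to the Yule-Walker system G_k phi = r_k where
  (G_k)_{ij} = rho(|i - j|), (r_k)_i = rho(i), i,j = 1..k.
Equivalently, Durbin-Levinson gives phi_{kk} iteratively:
  phi_{11} = rho(1)
  phi_{kk} = [rho(k) - sum_{j=1..k-1} phi_{k-1,j} rho(k-j)]
            / [1 - sum_{j=1..k-1} phi_{k-1,j} rho(j)],
  phi_{k,j} = phi_{k-1,j} - phi_{kk} phi_{k-1,k-j},  j = 1..k-1.
Step k = 1:
  phi_11 = rho(1) = -0.3139.
Step k = 2:
  phi_22 = [rho(2) - phi_11 rho(1)] / [1 - phi_11 rho(1)] = [0.2563 - (-0.3139)(-0.3139)] / [1 - (-0.3139)(-0.3139)]
         = 0.15776679 / 0.90146679 = 0.175.
Therefore phi_{22} = 0.1750.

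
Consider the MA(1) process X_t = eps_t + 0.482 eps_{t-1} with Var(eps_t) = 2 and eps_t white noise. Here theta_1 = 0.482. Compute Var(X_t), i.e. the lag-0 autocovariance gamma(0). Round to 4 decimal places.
\gamma(0) = 2.4646

For an MA(q) process X_t = eps_t + sum_i theta_i eps_{t-i} with
Var(eps_t) = sigma^2, the variance is
  gamma(0) = sigma^2 * (1 + sum_i theta_i^2).
  sum_i theta_i^2 = (0.482)^2 = 0.232324.
  gamma(0) = 2 * (1 + 0.232324) = 2 * 1.232324 = 2.464648, which rounds to 2.4646.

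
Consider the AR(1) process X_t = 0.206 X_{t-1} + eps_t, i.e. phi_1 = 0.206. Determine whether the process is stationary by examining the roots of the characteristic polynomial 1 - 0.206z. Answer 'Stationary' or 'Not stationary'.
\text{Stationary}

The AR(p) characteristic polynomial is P(z) = 1 - 0.206z.
Stationarity requires all roots to lie outside the unit circle, i.e. |z| > 1 for every root.
This is linear in z: 1 + (-0.206) z = 0  =>  z = -1/(-0.206) = 4.854369,  |z| = 4.854369.
Moduli of all roots: 4.8544.
All moduli strictly greater than 1? Yes.
Verdict: Stationary.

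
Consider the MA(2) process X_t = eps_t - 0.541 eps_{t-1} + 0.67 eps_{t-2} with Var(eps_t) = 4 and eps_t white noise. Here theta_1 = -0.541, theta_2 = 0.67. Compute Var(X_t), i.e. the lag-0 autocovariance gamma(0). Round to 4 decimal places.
\gamma(0) = 6.9663

For an MA(q) process X_t = eps_t + sum_i theta_i eps_{t-i} with
Var(eps_t) = sigma^2, the variance is
  gamma(0) = sigma^2 * (1 + sum_i theta_i^2).
  sum_i theta_i^2 = (-0.541)^2 + (0.67)^2 = 0.292681 + 0.4489 = 0.741581.
  gamma(0) = 4 * (1 + 0.741581) = 4 * 1.741581 = 6.966324, which rounds to 6.9663.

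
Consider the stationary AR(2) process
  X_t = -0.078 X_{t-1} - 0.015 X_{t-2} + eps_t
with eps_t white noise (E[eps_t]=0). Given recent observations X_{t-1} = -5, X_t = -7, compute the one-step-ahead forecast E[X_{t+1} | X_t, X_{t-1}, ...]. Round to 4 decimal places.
E[X_{t+1} \mid \mathcal F_t] = 0.6210

For an AR(p) model X_t = c + sum_i phi_i X_{t-i} + eps_t, the
one-step-ahead conditional mean is
  E[X_{t+1} | X_t, ...] = c + sum_i phi_i X_{t+1-i}.
Substitute known values:
  E[X_{t+1} | ...] = (-0.078) * (-7) + (-0.015) * (-5)
                   = 0.6210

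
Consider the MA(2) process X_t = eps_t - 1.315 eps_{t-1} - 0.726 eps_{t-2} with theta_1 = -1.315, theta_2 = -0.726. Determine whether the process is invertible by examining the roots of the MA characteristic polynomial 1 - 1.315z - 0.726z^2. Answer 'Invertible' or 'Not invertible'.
\text{Not invertible}

The MA(q) characteristic polynomial is P(z) = 1 - 1.315z - 0.726z^2.
Invertibility requires all roots to lie outside the unit circle, i.e. |z| > 1 for every root.
Set 1 + (-1.315) z + (-0.726) z^2 = 0, i.e. a z^2 + b z + c = 0 with a = -0.726, b = -1.315, c = 1.
Discriminant D = b^2 - 4ac = (-1.315)^2 - 4*(-0.726)*1 = 1.729225 - (-2.904) = 4.633225.
D >= 0, so the roots are real: z = (-b +/- sqrt(D)) / (2a) = (1.315 +/- 2.152493) / (-1.452).
  z_1 = (1.315 + 2.152493) / (-1.452) = -2.3881,   |z_1| = 2.3881.
  z_2 = (1.315 - 2.152493) / (-1.452) = 0.5768,   |z_2| = 0.5768.
Moduli of all roots: 2.3881, 0.5768.
All moduli strictly greater than 1? No.
Verdict: Not invertible.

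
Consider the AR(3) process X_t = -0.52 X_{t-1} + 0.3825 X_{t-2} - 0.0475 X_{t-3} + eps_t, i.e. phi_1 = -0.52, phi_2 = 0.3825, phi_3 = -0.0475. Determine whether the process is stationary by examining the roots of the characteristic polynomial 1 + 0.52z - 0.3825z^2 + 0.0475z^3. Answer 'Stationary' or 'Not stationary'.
\text{Stationary}

The AR(p) characteristic polynomial is P(z) = 1 + 0.52z - 0.3825z^2 + 0.0475z^3.
Stationarity requires all roots to lie outside the unit circle, i.e. |z| > 1 for every root.
Degree 3: look for a simple real root z0 first, then factor out (1 - z/z0) and solve the remaining quadratic.
Testing z0 = 4: P(4) = 1 + (0.52)(4) + (-0.3825)(4)^2 + (0.0475)(4)^3
  = 1 + (2.08) + (-6.12) + (3.04) = 0.  So z_0 = 4 is a root, |z_0| = 4.
Divide out the factor (1 - 0.25 z) = (1 - z/z0) (since 1/z0 = 0.25):
  P(z) = (1 - 0.25 z)(1 + (0.77) z + (-0.19) z^2)
  [check: z-coef 0.77 - (0.25) = 0.52; z^2-coef -0.19 - (0.25)(0.77) = -0.3825; z^3-coef -(0.25)(-0.19) = 0.0475.]
Remaining roots from the quadratic factor 1 + (0.77) z + (-0.19) z^2:
  Set 1 + (0.77) z + (-0.19) z^2 = 0, i.e. a z^2 + b z + c = 0 with a = -0.19, b = 0.77, c = 1.
  Discriminant D = b^2 - 4ac = (0.77)^2 - 4*(-0.19)*1 = 0.5929 - (-0.76) = 1.3529.
  D >= 0, so the roots are real: z = (-b +/- sqrt(D)) / (2a) = (-0.77 +/- 1.163142) / (-0.38).
    z_1 = (-0.77 + 1.163142) / (-0.38) = -1.0346,   |z_1| = 1.0346.
    z_2 = (-0.77 - 1.163142) / (-0.38) = 5.0872,   |z_2| = 5.0872.
Moduli of all roots: 4.0000, 1.0346, 5.0872.
All moduli strictly greater than 1? Yes.
Verdict: Stationary.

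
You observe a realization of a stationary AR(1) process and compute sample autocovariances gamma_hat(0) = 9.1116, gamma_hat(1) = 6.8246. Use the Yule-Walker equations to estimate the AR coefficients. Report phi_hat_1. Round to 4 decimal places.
\hat\phi_{1} = 0.7490

The Yule-Walker equations for an AR(p) process read, in matrix form,
  Gamma_p phi = r_p,   with   (Gamma_p)_{ij} = gamma(|i - j|),
                       (r_p)_i = gamma(i),   i,j = 1..p.
Substitute the sample gammas (Toeplitz matrix and right-hand side of size 1):
  Gamma_p = [[9.1116]]
  r_p     = [6.8246]
With p = 1 this is the single equation gamma(0) phi_1 = gamma(1):
  phi_hat_1 = gamma(1) / gamma(0) = 6.8246 / 9.1116 = 0.7490.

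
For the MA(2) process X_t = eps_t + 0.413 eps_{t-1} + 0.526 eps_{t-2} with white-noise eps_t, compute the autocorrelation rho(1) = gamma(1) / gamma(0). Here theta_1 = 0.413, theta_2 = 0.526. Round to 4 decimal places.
\rho(1) = 0.4355

For an MA(q) process with theta_0 = 1, the autocovariance is
  gamma(k) = sigma^2 * sum_{i=0..q-k} theta_i * theta_{i+k},
and rho(k) = gamma(k) / gamma(0). Sigma^2 cancels.
  numerator   = (1)*(0.413) + (0.413)*(0.526) = 0.630238.
  denominator = (1)^2 + (0.413)^2 + (0.526)^2 = 1.447245.
  rho(1) = 0.630238 / 1.447245 = 0.4355.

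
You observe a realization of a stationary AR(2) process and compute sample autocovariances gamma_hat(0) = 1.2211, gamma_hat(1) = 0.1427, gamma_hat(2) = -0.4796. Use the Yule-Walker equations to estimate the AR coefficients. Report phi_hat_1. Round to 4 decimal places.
\hat\phi_{1} = 0.1650

The Yule-Walker equations for an AR(p) process read, in matrix form,
  Gamma_p phi = r_p,   with   (Gamma_p)_{ij} = gamma(|i - j|),
                       (r_p)_i = gamma(i),   i,j = 1..p.
Substitute the sample gammas (Toeplitz matrix and right-hand side of size 2):
  Gamma_p = [[1.2211, 0.1427], [0.1427, 1.2211]]
  r_p     = [0.1427, -0.4796]
Written out:
  1.2211 phi_1 + 0.1427 phi_2 = 0.1427
  0.1427 phi_1 + 1.2211 phi_2 = -0.4796
Solve by Cramer's rule:
  det = gamma(0)^2 - gamma(1)^2 = (1.2211)^2 - (0.1427)^2 = 1.49108521 - 0.02036329 = 1.47072192
  phi_hat_1 = [gamma(1) gamma(0) - gamma(1) gamma(2)] / det = [(0.1427)(1.2211) - (0.1427)(-0.4796)] / 1.47072192 = 0.24268989 / 1.47072192 = 0.165
  phi_hat_2 = [gamma(0) gamma(2) - gamma(1)^2] / det = [(1.2211)(-0.4796) - (0.1427)^2] / 1.47072192 = -0.60600285 / 1.47072192 = -0.412
So phi_hat = [0.1650, -0.4120].
Therefore phi_hat_1 = 0.1650.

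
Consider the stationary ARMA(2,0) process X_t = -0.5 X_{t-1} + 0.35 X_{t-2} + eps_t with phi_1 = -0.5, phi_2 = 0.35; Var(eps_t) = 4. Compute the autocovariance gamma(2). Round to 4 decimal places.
\gamma(2) = 8.2018

Multiply the model equation by X_{t-k} and take expectations. With theta_0 = psi_0 = 1 and psi_j the MA(infinity) weights, this gives
  gamma(k) - sum_i phi_i gamma(k-i) = c_k,
  c_k = sigma^2 * sum_{j=k..q} theta_j psi_{j-k}   (c_k = 0 for k > q),
using gamma(-m) = gamma(m).
Pure AR (q = 0): c_0 = sigma^2 = 4, c_k = 0 for k >= 1.
Equations for k = 0, 1, 2 (AR order 2, c_2 = 0):
  (E0) gamma(0) = phi_1 gamma(1) + phi_2 gamma(2) + c_0
  (E1) gamma(1) = phi_1 gamma(0) + phi_2 gamma(1) + c_1
  (E2) gamma(2) = phi_1 gamma(1) + phi_2 gamma(0)
From (E1): gamma(1) = A gamma(0) + B with
  A = phi_1 / (1 - phi_2) = -0.5 / 0.65 = -0.769231,   B = c_1 / (1 - phi_2) = 0 / 0.65 = 0.
Insert (E2) into (E0): gamma(0) (1 - phi_2^2) = phi_1 (1 + phi_2) gamma(1) + c_0.
  phi_1 (1 + phi_2) = (-0.5)(1.35) = -0.675,   1 - phi_2^2 = 0.8775.
Replace gamma(1) by A gamma(0) + B and collect gamma(0):
  gamma(0) [0.8775 - (-0.675)(-0.769231)] = c_0 = 4
  gamma(0) * 0.358269 = 4
  gamma(0) = 4 / 0.358269 = 11.164788.
  gamma(1) = A gamma(0) = (-0.769231)(11.164788) = -8.588298.
  gamma(2) = phi_1 gamma(1) + phi_2 gamma(0) = (-0.5)(-8.588298) + (0.35)(11.164788) = 8.201825.
Therefore gamma(2) = 8.2018 (to 4 decimal places).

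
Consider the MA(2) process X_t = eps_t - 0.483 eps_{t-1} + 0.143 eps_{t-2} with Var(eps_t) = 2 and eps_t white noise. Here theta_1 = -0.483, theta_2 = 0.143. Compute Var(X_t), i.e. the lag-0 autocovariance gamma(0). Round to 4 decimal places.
\gamma(0) = 2.5075

For an MA(q) process X_t = eps_t + sum_i theta_i eps_{t-i} with
Var(eps_t) = sigma^2, the variance is
  gamma(0) = sigma^2 * (1 + sum_i theta_i^2).
  sum_i theta_i^2 = (-0.483)^2 + (0.143)^2 = 0.233289 + 0.020449 = 0.253738.
  gamma(0) = 2 * (1 + 0.253738) = 2 * 1.253738 = 2.507476, which rounds to 2.5075.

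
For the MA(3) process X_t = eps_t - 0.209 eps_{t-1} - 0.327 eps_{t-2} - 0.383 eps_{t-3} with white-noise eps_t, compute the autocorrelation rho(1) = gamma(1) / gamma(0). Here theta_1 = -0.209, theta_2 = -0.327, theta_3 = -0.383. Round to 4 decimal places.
\rho(1) = -0.0119

For an MA(q) process with theta_0 = 1, the autocovariance is
  gamma(k) = sigma^2 * sum_{i=0..q-k} theta_i * theta_{i+k},
and rho(k) = gamma(k) / gamma(0). Sigma^2 cancels.
  numerator   = (1)*(-0.209) + (-0.209)*(-0.327) + (-0.327)*(-0.383) = -0.015416.
  denominator = (1)^2 + (-0.209)^2 + (-0.327)^2 + (-0.383)^2 = 1.297299.
  rho(1) = -0.015416 / 1.297299 = -0.0119.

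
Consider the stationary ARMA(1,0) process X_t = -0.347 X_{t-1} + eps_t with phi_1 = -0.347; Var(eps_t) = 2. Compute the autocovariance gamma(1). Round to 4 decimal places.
\gamma(1) = -0.7890

Multiply the model equation by X_{t-k} and take expectations. With theta_0 = psi_0 = 1 and psi_j the MA(infinity) weights, this gives
  gamma(k) - sum_i phi_i gamma(k-i) = c_k,
  c_k = sigma^2 * sum_{j=k..q} theta_j psi_{j-k}   (c_k = 0 for k > q),
using gamma(-m) = gamma(m).
Pure AR (q = 0): c_0 = sigma^2 = 2, c_k = 0 for k >= 1.
Equations for k = 0 and k = 1 (AR order 1):
  gamma(0) = phi_1 gamma(1) + c_0
  gamma(1) = phi_1 gamma(0) + c_1
Substituting the second into the first: gamma(0) (1 - phi_1^2) = c_0 + phi_1 c_1, so
  gamma(0) = c_0 / (1 - phi_1^2) = 2 / (1 - (-0.347)^2) = 2 / 0.879591 = 2.273784.
  gamma(1) = phi_1 gamma(0) = (-0.347)(2.273784) = -0.789003.
Therefore gamma(1) = -0.7890 (to 4 decimal places).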